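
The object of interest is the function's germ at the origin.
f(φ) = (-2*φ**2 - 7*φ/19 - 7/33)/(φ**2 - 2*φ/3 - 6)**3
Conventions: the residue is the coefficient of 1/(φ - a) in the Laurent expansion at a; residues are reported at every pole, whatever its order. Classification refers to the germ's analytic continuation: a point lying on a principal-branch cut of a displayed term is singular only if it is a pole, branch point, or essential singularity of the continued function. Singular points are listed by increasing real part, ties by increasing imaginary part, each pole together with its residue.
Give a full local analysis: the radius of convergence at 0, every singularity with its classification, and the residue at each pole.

Denominator factor (φ**2 - 2*φ/3 - 6)^3: discriminant 220/9, real irrational roots 1/3 + (1/3)*sqrt(55) and 1/3 - (1/3)*sqrt(55); poles of order 3, moduli 1/3 + (1/3)*sqrt(55) and -1/3 + (1/3)*sqrt(55).
The radius of convergence is the smallest modulus among the singular points: -1/3 + (1/3)*sqrt(55).
The factor φ**2 - 2*φ/3 - 6 splits as (φ - a)(φ - a') with a = 1/3 - (1/3)*sqrt(55), a' = 1/3 + (1/3)*sqrt(55). At the order-3 pole a set g(φ) = (φ - a)^3*f(φ) = [-2*φ**2 - 7*φ/19 - 7/33] / (φ - a')^3.
Order-3 pole: residue = g''(a)/2; g''(1/3 - (1/3)*sqrt(55)) = -(267921/139089500)*sqrt(55), so the residue is -(267921/278179000)*sqrt(55).
The factor φ**2 - 2*φ/3 - 6 splits as (φ - a)(φ - a') with a = 1/3 + (1/3)*sqrt(55), a' = 1/3 - (1/3)*sqrt(55). At the order-3 pole a set g(φ) = (φ - a)^3*f(φ) = [-2*φ**2 - 7*φ/19 - 7/33] / (φ - a')^3.
Order-3 pole: residue = g''(a)/2; g''(1/3 + (1/3)*sqrt(55)) = (267921/139089500)*sqrt(55), so the residue is (267921/278179000)*sqrt(55).
List the singular points by increasing real part (a conjugate pair: the negative imaginary part first).

Radius of convergence at 0: -1/3 + (1/3)*sqrt(55).
At 1/3 - (1/3)*sqrt(55): a pole of order 3; residue -(267921/278179000)*sqrt(55).
At 1/3 + (1/3)*sqrt(55): a pole of order 3; residue (267921/278179000)*sqrt(55).


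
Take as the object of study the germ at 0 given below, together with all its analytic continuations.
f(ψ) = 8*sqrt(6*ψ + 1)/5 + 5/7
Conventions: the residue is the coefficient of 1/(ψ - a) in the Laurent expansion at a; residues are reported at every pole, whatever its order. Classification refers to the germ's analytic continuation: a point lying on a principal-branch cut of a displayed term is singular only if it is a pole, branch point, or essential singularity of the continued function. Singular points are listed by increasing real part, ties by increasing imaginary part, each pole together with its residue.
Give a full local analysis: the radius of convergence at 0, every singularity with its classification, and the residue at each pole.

Branch term (8/5)*sqrt(1 - ψ/(-1/6)): its argument vanishes at ψ = -1/6, a square-root branch point, modulus 1/6.
The radius of convergence is the smallest modulus among the singular points: 1/6.

Radius of convergence at 0: 1/6.
At -1/6: an algebraic (square-root) branch point.


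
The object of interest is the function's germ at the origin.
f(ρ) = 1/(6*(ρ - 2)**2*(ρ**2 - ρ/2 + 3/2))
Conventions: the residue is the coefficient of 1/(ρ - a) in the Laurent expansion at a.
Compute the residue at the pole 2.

At the order-2 pole 2 set g(ρ) = (ρ - (2))^2*f(ρ) = 1/(6*(ρ**2 - ρ/2 + 3/2)).
Order-2 pole: residue = g'(a); g'(2) = -7/243, so the residue is -7/243.

The residue is -7/243.


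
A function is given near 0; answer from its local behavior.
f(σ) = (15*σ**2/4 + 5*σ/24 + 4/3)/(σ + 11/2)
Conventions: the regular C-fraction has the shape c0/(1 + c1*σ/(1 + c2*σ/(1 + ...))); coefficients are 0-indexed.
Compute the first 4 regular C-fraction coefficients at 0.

The regular C-fraction coefficients are [8/33, 9/352, 3525/32, -25856/235].

Taylor coefficients (expand at 0): a_0 = 8/33, a_1 = -3/484, a_2 = 909/1331, a_3 = -1818/14641.
c0 = a_0 = 8/33. Peel one level at a time: if S = 1 + c*σ/S' with S'(0) = 1, then c is the σ-coefficient of S and S' = c*σ/(S - 1).
S_1 = c0/f = 1 + (9/352)*σ + (-31725/11264)*σ^2 + ...; c1 = 9/352.
S_2 = c1*σ/(S_1 - 1) = 1 + (3525/32)*σ + (12120)*σ^2 + ...; c2 = 3525/32.
S_3 = c2*σ/(S_2 - 1) = 1 + (-25856/235)*σ + ...; c3 = -25856/235.


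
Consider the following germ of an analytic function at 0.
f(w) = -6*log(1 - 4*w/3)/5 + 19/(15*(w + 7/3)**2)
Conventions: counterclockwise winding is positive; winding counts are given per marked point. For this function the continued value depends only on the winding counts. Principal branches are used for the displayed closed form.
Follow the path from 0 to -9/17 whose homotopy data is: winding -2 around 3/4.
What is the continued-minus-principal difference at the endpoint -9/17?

Continued minus principal equals (24/5)*pi*i.

The rational part is single-valued and drops out of the difference; each branch term changes only by its own monodromy.
(-6/5)*log(1 - w/(3/4)): each positive loop around 3/4 adds 2*pi*i to the log, so winding -2 contributes (-6/5)*(-2)*2*pi*i = (24/5)*pi*i.
Summing the contributions at w = -9/17 gives (24/5)*pi*i.


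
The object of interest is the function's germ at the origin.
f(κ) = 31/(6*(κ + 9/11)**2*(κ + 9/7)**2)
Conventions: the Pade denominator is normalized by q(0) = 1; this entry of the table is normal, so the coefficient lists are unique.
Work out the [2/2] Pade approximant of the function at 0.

The Pade approximant has numerator coefficients [183799/39366, -5675161723/1266522318, 445705406839/205176615516]; denominator coefficients [1, 97815/32173, 4391351/1737342].

Taylor coefficients needed (expand at 0): a_0 = 183799/39366, a_1 = -367598/19683, a_2 = 75173791/1594323, a_3 = -51096122/531441, a_4 = 14905547503/86093442.
Write the denominator as Q(κ) = 1 + q1*κ + q2*κ^2. Requiring Q*f - P = O(κ^5) with deg P <= 2 kills the coefficients of κ^3..κ^4 in Q*f:
  κ^3: a_3 + q1*a_2 + q2*a_1 = 0, i.e. -51096122/531441 + (75173791/1594323)*q1 + (-367598/19683)*q2 = 0.
  κ^4: a_4 + q1*a_3 + q2*a_2 = 0, i.e. 14905547503/86093442 + (-51096122/531441)*q1 + (75173791/1594323)*q2 = 0.
Solving this linear system: q1 = 97815/32173, q2 = 4391351/1737342.
The numerator is Q*f truncated at degree 2: P0 = a_0 = 183799/39366; P1 = a_1 + q1*a_0 = -5675161723/1266522318; P2 = a_2 + q1*a_1 + q2*a_0 = 445705406839/205176615516.


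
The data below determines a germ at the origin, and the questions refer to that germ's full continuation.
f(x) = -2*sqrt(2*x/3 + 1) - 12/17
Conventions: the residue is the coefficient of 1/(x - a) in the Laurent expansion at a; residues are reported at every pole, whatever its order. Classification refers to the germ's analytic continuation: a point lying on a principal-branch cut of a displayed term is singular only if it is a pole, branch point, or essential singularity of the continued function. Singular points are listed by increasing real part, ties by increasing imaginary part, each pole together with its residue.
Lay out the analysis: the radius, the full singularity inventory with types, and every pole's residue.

Branch term (-2)*sqrt(1 - x/(-3/2)): its argument vanishes at x = -3/2, a square-root branch point, modulus 3/2.
The radius of convergence is the smallest modulus among the singular points: 3/2.

Radius of convergence at 0: 3/2.
At -3/2: an algebraic (square-root) branch point.


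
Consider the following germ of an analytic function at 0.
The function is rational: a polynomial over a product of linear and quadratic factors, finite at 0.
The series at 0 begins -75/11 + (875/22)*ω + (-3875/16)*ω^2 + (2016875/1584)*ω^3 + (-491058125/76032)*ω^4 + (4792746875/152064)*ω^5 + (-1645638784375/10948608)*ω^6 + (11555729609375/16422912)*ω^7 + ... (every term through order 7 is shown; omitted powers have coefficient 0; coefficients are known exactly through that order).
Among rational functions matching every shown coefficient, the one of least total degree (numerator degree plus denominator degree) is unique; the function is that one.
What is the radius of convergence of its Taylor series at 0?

No rational of total degree below 4 reproduces all 8 coefficients; solving the [0/4] Pade equations on them gives f(ω) = -3/(11*(ω**2 - 7*ω/12 - 1/5)**2), whose expansion matches every shown term.
Denominator factor (ω**2 - 7*ω/12 - 1/5)^2: discriminant 821/720, real irrational roots 7/24 + (1/120)*sqrt(4105) and 7/24 - (1/120)*sqrt(4105); poles of order 2, moduli 7/24 + (1/120)*sqrt(4105) and -7/24 + (1/120)*sqrt(4105).
The radius of convergence is the smallest modulus among the singular points: -7/24 + (1/120)*sqrt(4105).

The radius of convergence is -7/24 + (1/120)*sqrt(4105).


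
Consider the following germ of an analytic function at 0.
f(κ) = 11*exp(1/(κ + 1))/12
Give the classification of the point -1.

The point is an essential singularity.

The exponent 1/(κ - (-1)) has a pole at -1, so exp(1/(κ - (-1))) takes every nonzero value near it: an essential singularity (not a pole of any order).


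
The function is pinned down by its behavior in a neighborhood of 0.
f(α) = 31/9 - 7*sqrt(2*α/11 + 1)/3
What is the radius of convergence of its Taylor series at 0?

Branch term (-7/3)*sqrt(1 - α/(-11/2)): its argument vanishes at α = -11/2, a square-root branch point, modulus 11/2.
The radius of convergence is the smallest modulus among the singular points: 11/2.

The radius of convergence is 11/2.


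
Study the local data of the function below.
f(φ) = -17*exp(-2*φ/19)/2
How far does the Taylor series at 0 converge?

The radius of convergence is infinite.

The factor exp(-2*φ/19) is entire and contributes no finite singular point.
The polynomial part has no poles.
No finite singular points: the Taylor series at 0 converges everywhere.


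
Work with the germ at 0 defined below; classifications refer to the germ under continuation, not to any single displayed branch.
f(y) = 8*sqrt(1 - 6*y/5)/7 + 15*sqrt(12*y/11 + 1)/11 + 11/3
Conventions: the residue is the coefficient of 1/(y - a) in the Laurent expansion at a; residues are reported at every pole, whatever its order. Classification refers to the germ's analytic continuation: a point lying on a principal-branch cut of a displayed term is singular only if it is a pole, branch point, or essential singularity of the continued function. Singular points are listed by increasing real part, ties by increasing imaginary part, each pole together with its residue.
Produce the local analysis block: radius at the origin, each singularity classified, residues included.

Radius of convergence at 0: 5/6.
At -11/12: an algebraic (square-root) branch point.
At 5/6: an algebraic (square-root) branch point.

Branch term (8/7)*sqrt(1 - y/(5/6)): its argument vanishes at y = 5/6, a square-root branch point, modulus 5/6.
Branch term (15/11)*sqrt(1 - y/(-11/12)): its argument vanishes at y = -11/12, a square-root branch point, modulus 11/12.
The radius of convergence is the smallest modulus among the singular points: 5/6.
List the singular points by increasing real part (a conjugate pair: the negative imaginary part first).


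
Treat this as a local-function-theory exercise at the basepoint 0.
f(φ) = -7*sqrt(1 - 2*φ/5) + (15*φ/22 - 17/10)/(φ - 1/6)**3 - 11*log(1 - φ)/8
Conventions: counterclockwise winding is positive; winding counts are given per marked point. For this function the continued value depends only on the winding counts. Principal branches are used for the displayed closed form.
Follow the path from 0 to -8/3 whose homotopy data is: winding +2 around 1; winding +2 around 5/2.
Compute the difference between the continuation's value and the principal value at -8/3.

Continued minus principal equals -(11/2)*pi*i.

The rational part is single-valued and drops out of the difference; each branch term changes only by its own monodromy.
(-11/8)*log(1 - φ/(1)): each positive loop around 1 adds 2*pi*i to the log, so winding +2 contributes (-11/8)*(2)*2*pi*i = -(11/2)*pi*i.
(-7)*sqrt(1 - φ/(5/2)): winding +2 is even, the square root returns to the same sheet, contribution 0.
Summing the contributions at φ = -8/3 gives -(11/2)*pi*i.


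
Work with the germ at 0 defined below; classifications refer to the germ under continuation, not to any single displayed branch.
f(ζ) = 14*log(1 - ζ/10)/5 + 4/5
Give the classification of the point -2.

There is no denominator, hence no pole anywhere.
Branch term log(1 - ζ/(10)): argument at -2 is 6/5, nonzero, so -2 is not its branch point (a point on a principal cut is still regular for the continued germ).
So the germ continues analytically to -2.

The point is a regular point.


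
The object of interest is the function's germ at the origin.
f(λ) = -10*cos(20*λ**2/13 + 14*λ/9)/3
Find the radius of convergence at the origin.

The radius of convergence is infinite.

The factor cos(20*λ**2/13 + 14*λ/9) is entire and contributes no finite singular point.
The polynomial part has no poles.
No finite singular points: the Taylor series at 0 converges everywhere.


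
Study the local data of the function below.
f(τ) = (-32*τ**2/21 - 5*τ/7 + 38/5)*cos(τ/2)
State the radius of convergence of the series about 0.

The factor cos(τ/2) is entire and contributes no finite singular point.
The polynomial part has no poles.
No finite singular points: the Taylor series at 0 converges everywhere.

The radius of convergence is infinite.


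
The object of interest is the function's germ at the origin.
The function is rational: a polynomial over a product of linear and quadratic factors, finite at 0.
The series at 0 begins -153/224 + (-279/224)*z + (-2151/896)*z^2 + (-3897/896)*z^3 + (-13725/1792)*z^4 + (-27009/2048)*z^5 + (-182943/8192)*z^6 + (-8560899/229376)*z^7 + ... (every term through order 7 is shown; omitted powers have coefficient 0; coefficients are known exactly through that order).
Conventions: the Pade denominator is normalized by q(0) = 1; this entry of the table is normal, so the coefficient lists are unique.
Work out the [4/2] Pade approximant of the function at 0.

Taylor coefficients needed (read off): a_0 = -153/224, a_1 = -279/224, a_2 = -2151/896, a_3 = -3897/896, a_4 = -13725/1792, a_5 = -27009/2048, a_6 = -182943/8192.
Write the denominator as Q(z) = 1 + q1*z + q2*z^2. Requiring Q*f - P = O(z^7) with deg P <= 4 kills the coefficients of z^5..z^6 in Q*f:
  z^5: a_5 + q1*a_4 + q2*a_3 = 0, i.e. -27009/2048 + (-13725/1792)*q1 + (-3897/896)*q2 = 0.
  z^6: a_6 + q1*a_5 + q2*a_4 = 0, i.e. -182943/8192 + (-27009/2048)*q1 + (-13725/1792)*q2 = 0.
Solving this linear system: q1 = -30373/10196, q2 = 90279/40784.
The numerator is Q*f truncated at degree 4: P0 = a_0 = -153/224; P1 = a_1 + q1*a_0 = 1802385/2283904; P2 = a_2 + q1*a_1 + q2*a_0 = -1848015/9135616; P3 = a_3 + q1*a_2 + q2*a_1 = 205335/4567808; P4 = a_4 + q1*a_3 + q2*a_2 = -616005/36542464.

The Pade approximant has numerator coefficients [-153/224, 1802385/2283904, -1848015/9135616, 205335/4567808, -616005/36542464]; denominator coefficients [1, -30373/10196, 90279/40784].


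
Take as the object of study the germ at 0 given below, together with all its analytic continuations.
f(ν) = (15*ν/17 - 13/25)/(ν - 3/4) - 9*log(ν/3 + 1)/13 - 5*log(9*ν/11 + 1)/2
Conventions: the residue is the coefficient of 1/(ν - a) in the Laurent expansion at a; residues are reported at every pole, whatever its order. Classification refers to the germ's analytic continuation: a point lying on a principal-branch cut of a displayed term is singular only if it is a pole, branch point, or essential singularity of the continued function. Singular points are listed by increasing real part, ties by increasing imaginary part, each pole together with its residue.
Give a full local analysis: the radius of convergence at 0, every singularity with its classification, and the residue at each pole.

Denominator factor (ν - 3/4): pole of order 1 at 3/4, modulus 3/4.
Branch term (-5/2)*log(1 - ν/(-11/9)): its argument vanishes at ν = -11/9, a logarithmic branch point, modulus 11/9.
Branch term (-9/13)*log(1 - ν/(-3)): its argument vanishes at ν = -3, a logarithmic branch point, modulus 3.
The radius of convergence is the smallest modulus among the singular points: 3/4.
The branch terms are analytic at 3/4 and contribute nothing to the residue; only the rational part matters.
At the order-1 pole 3/4 set g(ν) = (ν - (3/4))*(rational part) = 15*ν/17 - 13/25.
Simple pole: residue = g(a) at a = 3/4, which is 241/1700.
List the singular points by increasing real part (a conjugate pair: the negative imaginary part first).

Radius of convergence at 0: 3/4.
At -3: a logarithmic branch point.
At -11/9: a logarithmic branch point.
At 3/4: a pole of order 1; residue 241/1700.


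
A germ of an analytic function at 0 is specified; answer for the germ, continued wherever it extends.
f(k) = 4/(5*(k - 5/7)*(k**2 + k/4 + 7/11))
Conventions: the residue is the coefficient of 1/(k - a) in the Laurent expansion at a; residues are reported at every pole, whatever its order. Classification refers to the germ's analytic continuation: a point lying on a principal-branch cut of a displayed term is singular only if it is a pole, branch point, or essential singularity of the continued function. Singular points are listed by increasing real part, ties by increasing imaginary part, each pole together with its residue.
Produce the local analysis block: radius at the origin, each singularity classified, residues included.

Denominator factor (k - 5/7): pole of order 1 at 5/7, modulus 5/7.
Denominator factor (k**2 + k/4 + 7/11): discriminant -437/176, complex-conjugate roots (-1/8) + ((1/88)*sqrt(4807))*i and (-1/8) - ((1/88)*sqrt(4807))*i; poles of order 1, moduli (1/11)*sqrt(77) and (1/11)*sqrt(77).
The radius of convergence is the smallest modulus among the singular points: 5/7.
The factor k**2 + k/4 + 7/11 splits as (k - a)(k - a') with a = (-1/8) - ((1/88)*sqrt(4807))*i, a' = (-1/8) + ((1/88)*sqrt(4807))*i. At the order-1 pole a set g(k) = (k - a)*f(k) = [4/(5*(k - 5/7))] / (k - a').
Simple pole: residue = g(a) at a = (-1/8) - ((1/88)*sqrt(4807))*i, which is (-4312/14285) - ((28952/6242545)*sqrt(4807))*i.
The factor k**2 + k/4 + 7/11 splits as (k - a)(k - a') with a = (-1/8) + ((1/88)*sqrt(4807))*i, a' = (-1/8) - ((1/88)*sqrt(4807))*i. At the order-1 pole a set g(k) = (k - a)*f(k) = [4/(5*(k - 5/7))] / (k - a').
Simple pole: residue = g(a) at a = (-1/8) + ((1/88)*sqrt(4807))*i, which is (-4312/14285) + ((28952/6242545)*sqrt(4807))*i.
At the order-1 pole 5/7 set g(k) = (k - (5/7))*f(k) = 4/(5*(k**2 + k/4 + 7/11)).
Simple pole: residue = g(a) at a = 5/7, which is 8624/14285.
List the singular points by increasing real part (a conjugate pair: the negative imaginary part first).

Radius of convergence at 0: 5/7.
At (-1/8) - ((1/88)*sqrt(4807))*i: a pole of order 1; residue (-4312/14285) - ((28952/6242545)*sqrt(4807))*i.
At (-1/8) + ((1/88)*sqrt(4807))*i: a pole of order 1; residue (-4312/14285) + ((28952/6242545)*sqrt(4807))*i.
At 5/7: a pole of order 1; residue 8624/14285.


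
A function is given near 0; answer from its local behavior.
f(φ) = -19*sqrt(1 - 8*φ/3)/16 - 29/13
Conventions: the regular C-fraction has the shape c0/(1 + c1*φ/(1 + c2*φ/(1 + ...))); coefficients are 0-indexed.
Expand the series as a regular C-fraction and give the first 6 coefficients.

The regular C-fraction coefficients are [-711/208, 988/2133, -2410/2133, -474/1205, -3398/3615, -2410/5097].

Taylor coefficients (expand at 0): a_0 = -711/208, a_1 = 19/12, a_2 = 19/18, a_3 = 38/27, a_4 = 190/81, a_5 = 1064/243.
c0 = a_0 = -711/208. Peel one level at a time: if S = 1 + c*φ/S' with S'(0) = 1, then c is the φ-coefficient of S and S' = c*φ/(S - 1).
S_1 = c0/f = 1 + (988/2133)*φ + (2381080/4549689)*φ^2 + ...; c1 = 988/2133.
S_2 = c1*φ/(S_1 - 1) = 1 + (-2410/2133)*φ + (-4/9)*φ^2 + ...; c2 = -2410/2133.
S_3 = c2*φ/(S_2 - 1) = 1 + (-474/1205)*φ + (-536884/1452025)*φ^2 + ...; c3 = -474/1205.
S_4 = c3*φ/(S_3 - 1) = 1 + (-3398/3615)*φ + (-4/9)*φ^2 + ...; c4 = -3398/3615.
S_5 = c4*φ/(S_4 - 1) = 1 + (-2410/5097)*φ + ...; c5 = -2410/5097.


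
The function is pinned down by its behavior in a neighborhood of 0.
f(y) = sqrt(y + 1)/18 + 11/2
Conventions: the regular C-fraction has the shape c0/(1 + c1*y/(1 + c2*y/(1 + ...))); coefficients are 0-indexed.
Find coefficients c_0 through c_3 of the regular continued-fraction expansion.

Taylor coefficients (expand at 0): a_0 = 50/9, a_1 = 1/36, a_2 = -1/144, a_3 = 1/288.
c0 = a_0 = 50/9. Peel one level at a time: if S = 1 + c*y/S' with S'(0) = 1, then c is the y-coefficient of S and S' = c*y/(S - 1).
S_1 = c0/f = 1 + (-1/200)*y + (51/40000)*y^2 + ...; c1 = -1/200.
S_2 = c1*y/(S_1 - 1) = 1 + (51/200)*y + (-1/16)*y^2 + ...; c2 = 51/200.
S_3 = c2*y/(S_2 - 1) = 1 + (25/102)*y + ...; c3 = 25/102.

The regular C-fraction coefficients are [50/9, -1/200, 51/200, 25/102].


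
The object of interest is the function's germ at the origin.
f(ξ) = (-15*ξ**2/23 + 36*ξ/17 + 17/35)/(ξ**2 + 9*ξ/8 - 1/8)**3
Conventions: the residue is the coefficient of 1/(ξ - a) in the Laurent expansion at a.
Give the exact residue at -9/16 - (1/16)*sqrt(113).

The factor ξ**2 + 9*ξ/8 - 1/8 splits as (ξ - a)(ξ - a') with a = -9/16 - (1/16)*sqrt(113), a' = -9/16 + (1/16)*sqrt(113). At the order-3 pole a set g(ξ) = (ξ - a)^3*f(ξ) = [-15*ξ**2/23 + 36*ξ/17 + 17/35] / (ξ - a')^3.
Order-3 pole: residue = g''(a)/2; g''(-9/16 - (1/16)*sqrt(113)) = (4390253568/19746045445)*sqrt(113), so the residue is (2195126784/19746045445)*sqrt(113).

The residue is (2195126784/19746045445)*sqrt(113).


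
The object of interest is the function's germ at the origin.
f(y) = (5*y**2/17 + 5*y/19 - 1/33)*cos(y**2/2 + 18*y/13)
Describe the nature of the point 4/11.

There is no denominator, hence no pole anywhere.
The factor cos(y**2/2 + 18*y/13) is entire.
So the germ continues analytically to 4/11.

The point is a regular point.


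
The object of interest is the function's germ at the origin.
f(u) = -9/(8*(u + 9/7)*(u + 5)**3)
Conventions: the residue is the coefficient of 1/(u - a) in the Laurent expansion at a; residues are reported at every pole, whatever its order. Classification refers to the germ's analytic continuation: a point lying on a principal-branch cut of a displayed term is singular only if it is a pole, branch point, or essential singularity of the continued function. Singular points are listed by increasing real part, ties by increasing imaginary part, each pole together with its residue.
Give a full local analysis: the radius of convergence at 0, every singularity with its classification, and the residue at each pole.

Radius of convergence at 0: 9/7.
At -5: a pole of order 3; residue 3087/140608.
At -9/7: a pole of order 1; residue -3087/140608.

Denominator factor (u + 9/7): pole of order 1 at -9/7, modulus 9/7.
Denominator factor (u + 5)^3: pole of order 3 at -5, modulus 5.
The radius of convergence is the smallest modulus among the singular points: 9/7.
At the order-3 pole -5 set g(u) = (u - (-5))^3*f(u) = -9/(8*(u + 9/7)).
Order-3 pole: residue = g''(a)/2; g''(-5) = 3087/70304, so the residue is 3087/140608.
At the order-1 pole -9/7 set g(u) = (u - (-9/7))*f(u) = -9/(8*(u + 5)**3).
Simple pole: residue = g(a) at a = -9/7, which is -3087/140608.
List the singular points by increasing real part (a conjugate pair: the negative imaginary part first).


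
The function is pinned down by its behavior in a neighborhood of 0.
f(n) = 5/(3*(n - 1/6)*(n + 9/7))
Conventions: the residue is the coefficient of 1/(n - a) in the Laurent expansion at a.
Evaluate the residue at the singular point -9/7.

The residue is -70/61.

At the order-1 pole -9/7 set g(n) = (n - (-9/7))*f(n) = 5/(3*(n - 1/6)).
Simple pole: residue = g(a) at a = -9/7, which is -70/61.


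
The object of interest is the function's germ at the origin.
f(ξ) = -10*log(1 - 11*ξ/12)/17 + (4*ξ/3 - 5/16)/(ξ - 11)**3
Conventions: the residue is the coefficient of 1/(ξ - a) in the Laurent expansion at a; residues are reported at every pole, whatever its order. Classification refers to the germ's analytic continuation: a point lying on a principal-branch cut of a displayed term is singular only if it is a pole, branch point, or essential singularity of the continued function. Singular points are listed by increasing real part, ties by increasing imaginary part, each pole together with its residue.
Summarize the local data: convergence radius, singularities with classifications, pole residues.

Denominator factor (ξ - 11)^3: pole of order 3 at 11, modulus 11.
Branch term (-10/17)*log(1 - ξ/(12/11)): its argument vanishes at ξ = 12/11, a logarithmic branch point, modulus 12/11.
The radius of convergence is the smallest modulus among the singular points: 12/11.
The branch term is analytic at 11 and contributes nothing to the residue; only the rational part matters.
At the order-3 pole 11 set g(ξ) = (ξ - (11))^3*(rational part) = 4*ξ/3 - 5/16.
Order-3 pole: residue = g''(a)/2; g''(11) = 0, so the residue is 0.
List the singular points by increasing real part (a conjugate pair: the negative imaginary part first).

Radius of convergence at 0: 12/11.
At 12/11: a logarithmic branch point.
At 11: a pole of order 3; residue 0.


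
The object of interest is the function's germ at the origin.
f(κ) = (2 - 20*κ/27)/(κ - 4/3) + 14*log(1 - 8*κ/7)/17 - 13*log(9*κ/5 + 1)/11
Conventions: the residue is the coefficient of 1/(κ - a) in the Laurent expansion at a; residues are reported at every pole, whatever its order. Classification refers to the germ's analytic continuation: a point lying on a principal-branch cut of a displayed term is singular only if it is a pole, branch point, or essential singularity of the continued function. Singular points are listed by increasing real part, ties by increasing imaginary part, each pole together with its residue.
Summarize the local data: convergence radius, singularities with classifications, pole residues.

Denominator factor (κ - 4/3): pole of order 1 at 4/3, modulus 4/3.
Branch term (-13/11)*log(1 - κ/(-5/9)): its argument vanishes at κ = -5/9, a logarithmic branch point, modulus 5/9.
Branch term (14/17)*log(1 - κ/(7/8)): its argument vanishes at κ = 7/8, a logarithmic branch point, modulus 7/8.
The radius of convergence is the smallest modulus among the singular points: 5/9.
The branch terms are analytic at 4/3 and contribute nothing to the residue; only the rational part matters.
At the order-1 pole 4/3 set g(κ) = (κ - (4/3))*(rational part) = 2 - 20*κ/27.
Simple pole: residue = g(a) at a = 4/3, which is 82/81.
List the singular points by increasing real part (a conjugate pair: the negative imaginary part first).

Radius of convergence at 0: 5/9.
At -5/9: a logarithmic branch point.
At 7/8: a logarithmic branch point.
At 4/3: a pole of order 1; residue 82/81.


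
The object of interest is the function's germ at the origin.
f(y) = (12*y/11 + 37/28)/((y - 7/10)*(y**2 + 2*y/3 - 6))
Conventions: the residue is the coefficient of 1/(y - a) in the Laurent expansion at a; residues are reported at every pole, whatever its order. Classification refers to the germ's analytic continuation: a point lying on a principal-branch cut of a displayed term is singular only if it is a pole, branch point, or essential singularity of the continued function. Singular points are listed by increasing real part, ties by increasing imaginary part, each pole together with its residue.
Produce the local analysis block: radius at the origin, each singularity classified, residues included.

Radius of convergence at 0: 7/10.
At -1/3 - (1/3)*sqrt(55): a pole of order 1; residue 48165/233002 - (212235/5126044)*sqrt(55).
At 7/10: a pole of order 1; residue -48165/116501.
At -1/3 + (1/3)*sqrt(55): a pole of order 1; residue 48165/233002 + (212235/5126044)*sqrt(55).

Denominator factor (y**2 + 2*y/3 - 6): discriminant 220/9, real irrational roots -1/3 + (1/3)*sqrt(55) and -1/3 - (1/3)*sqrt(55); poles of order 1, moduli -1/3 + (1/3)*sqrt(55) and 1/3 + (1/3)*sqrt(55).
Denominator factor (y - 7/10): pole of order 1 at 7/10, modulus 7/10.
The radius of convergence is the smallest modulus among the singular points: 7/10.
The factor y**2 + 2*y/3 - 6 splits as (y - a)(y - a') with a = -1/3 - (1/3)*sqrt(55), a' = -1/3 + (1/3)*sqrt(55). At the order-1 pole a set g(y) = (y - a)*f(y) = [(12*y/11 + 37/28)/(y - 7/10)] / (y - a').
Simple pole: residue = g(a) at a = -1/3 - (1/3)*sqrt(55), which is 48165/233002 - (212235/5126044)*sqrt(55).
At the order-1 pole 7/10 set g(y) = (y - (7/10))*f(y) = (12*y/11 + 37/28)/(y**2 + 2*y/3 - 6).
Simple pole: residue = g(a) at a = 7/10, which is -48165/116501.
The factor y**2 + 2*y/3 - 6 splits as (y - a)(y - a') with a = -1/3 + (1/3)*sqrt(55), a' = -1/3 - (1/3)*sqrt(55). At the order-1 pole a set g(y) = (y - a)*f(y) = [(12*y/11 + 37/28)/(y - 7/10)] / (y - a').
Simple pole: residue = g(a) at a = -1/3 + (1/3)*sqrt(55), which is 48165/233002 + (212235/5126044)*sqrt(55).
List the singular points by increasing real part (a conjugate pair: the negative imaginary part first).


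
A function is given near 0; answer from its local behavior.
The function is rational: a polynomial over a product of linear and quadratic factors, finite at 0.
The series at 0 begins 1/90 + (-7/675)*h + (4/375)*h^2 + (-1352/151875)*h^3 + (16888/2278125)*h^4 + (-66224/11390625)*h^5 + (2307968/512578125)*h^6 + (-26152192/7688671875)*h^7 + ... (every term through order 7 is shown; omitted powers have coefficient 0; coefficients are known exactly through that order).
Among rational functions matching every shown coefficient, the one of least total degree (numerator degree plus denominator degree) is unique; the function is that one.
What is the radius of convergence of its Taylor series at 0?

The radius of convergence is 3/2.

No rational of total degree below 3 reproduces all 8 coefficients; solving the [0/3] Pade equations on them gives f(h) = -1/(16*(h - 5/2)*(h + 3/2)**2), whose expansion matches every shown term.
Denominator factor (h - 5/2): pole of order 1 at 5/2, modulus 5/2.
Denominator factor (h + 3/2)^2: pole of order 2 at -3/2, modulus 3/2.
The radius of convergence is the smallest modulus among the singular points: 3/2.


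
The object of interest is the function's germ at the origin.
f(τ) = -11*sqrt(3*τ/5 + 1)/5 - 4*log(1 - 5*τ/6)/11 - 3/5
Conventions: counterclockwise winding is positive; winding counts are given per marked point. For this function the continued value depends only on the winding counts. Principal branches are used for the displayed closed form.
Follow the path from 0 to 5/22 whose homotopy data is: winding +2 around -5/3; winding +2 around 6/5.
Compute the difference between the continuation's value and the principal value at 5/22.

Continued minus principal equals -(16/11)*pi*i.

The rational part is single-valued and drops out of the difference; each branch term changes only by its own monodromy.
(-11/5)*sqrt(1 - τ/(-5/3)): winding +2 is even, the square root returns to the same sheet, contribution 0.
(-4/11)*log(1 - τ/(6/5)): each positive loop around 6/5 adds 2*pi*i to the log, so winding +2 contributes (-4/11)*(2)*2*pi*i = -(16/11)*pi*i.
Summing the contributions at τ = 5/22 gives -(16/11)*pi*i.


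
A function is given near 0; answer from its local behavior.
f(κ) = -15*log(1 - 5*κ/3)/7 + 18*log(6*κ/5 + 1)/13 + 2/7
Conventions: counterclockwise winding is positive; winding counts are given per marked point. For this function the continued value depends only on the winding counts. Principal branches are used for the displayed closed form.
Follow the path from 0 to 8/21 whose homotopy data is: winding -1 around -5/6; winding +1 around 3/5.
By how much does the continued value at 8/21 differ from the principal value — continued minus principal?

The rational part is single-valued and drops out of the difference; each branch term changes only by its own monodromy.
(-15/7)*log(1 - κ/(3/5)): each positive loop around 3/5 adds 2*pi*i to the log, so winding +1 contributes (-15/7)*(1)*2*pi*i = -(30/7)*pi*i.
(18/13)*log(1 - κ/(-5/6)): each positive loop around -5/6 adds 2*pi*i to the log, so winding -1 contributes (18/13)*(-1)*2*pi*i = -(36/13)*pi*i.
Summing the contributions at κ = 8/21 gives -(642/91)*pi*i.

Continued minus principal equals -(642/91)*pi*i.


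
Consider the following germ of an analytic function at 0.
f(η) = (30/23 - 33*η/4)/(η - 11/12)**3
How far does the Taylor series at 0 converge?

The radius of convergence is 11/12.

Denominator factor (η - 11/12)^3: pole of order 3 at 11/12, modulus 11/12.
The radius of convergence is the smallest modulus among the singular points: 11/12.


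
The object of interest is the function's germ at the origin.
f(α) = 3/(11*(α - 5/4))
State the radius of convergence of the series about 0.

The radius of convergence is 5/4.

Denominator factor (α - 5/4): pole of order 1 at 5/4, modulus 5/4.
The radius of convergence is the smallest modulus among the singular points: 5/4.


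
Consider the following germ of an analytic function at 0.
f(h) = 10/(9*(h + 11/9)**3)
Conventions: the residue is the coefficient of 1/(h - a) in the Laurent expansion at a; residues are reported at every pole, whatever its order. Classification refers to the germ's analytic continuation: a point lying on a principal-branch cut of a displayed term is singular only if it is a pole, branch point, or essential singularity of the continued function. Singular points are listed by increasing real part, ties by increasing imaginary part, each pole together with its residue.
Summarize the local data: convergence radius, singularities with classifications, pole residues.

Radius of convergence at 0: 11/9.
At -11/9: a pole of order 3; residue 0.

Denominator factor (h + 11/9)^3: pole of order 3 at -11/9, modulus 11/9.
The radius of convergence is the smallest modulus among the singular points: 11/9.
At the order-3 pole -11/9 set g(h) = (h - (-11/9))^3*f(h) = 10/9.
Order-3 pole: residue = g''(a)/2; g''(-11/9) = 0, so the residue is 0.


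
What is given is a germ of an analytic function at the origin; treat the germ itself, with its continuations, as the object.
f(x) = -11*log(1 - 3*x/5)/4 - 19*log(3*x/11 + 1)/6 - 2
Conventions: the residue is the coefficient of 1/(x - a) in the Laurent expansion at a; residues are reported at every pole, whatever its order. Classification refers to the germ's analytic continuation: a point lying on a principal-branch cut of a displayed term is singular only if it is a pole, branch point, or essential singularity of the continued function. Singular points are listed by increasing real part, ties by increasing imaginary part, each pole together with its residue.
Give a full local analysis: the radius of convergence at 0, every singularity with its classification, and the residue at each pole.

Branch term (-19/6)*log(1 - x/(-11/3)): its argument vanishes at x = -11/3, a logarithmic branch point, modulus 11/3.
Branch term (-11/4)*log(1 - x/(5/3)): its argument vanishes at x = 5/3, a logarithmic branch point, modulus 5/3.
The radius of convergence is the smallest modulus among the singular points: 5/3.
List the singular points by increasing real part (a conjugate pair: the negative imaginary part first).

Radius of convergence at 0: 5/3.
At -11/3: a logarithmic branch point.
At 5/3: a logarithmic branch point.


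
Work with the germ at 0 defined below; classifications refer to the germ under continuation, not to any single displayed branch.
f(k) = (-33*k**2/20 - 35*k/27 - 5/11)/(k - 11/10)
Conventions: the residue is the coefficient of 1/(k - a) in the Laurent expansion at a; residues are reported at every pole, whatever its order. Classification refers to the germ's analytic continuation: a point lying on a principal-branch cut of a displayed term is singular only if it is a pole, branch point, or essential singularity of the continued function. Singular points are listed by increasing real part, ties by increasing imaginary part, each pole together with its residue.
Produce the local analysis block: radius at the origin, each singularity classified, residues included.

Radius of convergence at 0: 11/10.
At 11/10: a pole of order 1; residue -2302921/594000.

Denominator factor (k - 11/10): pole of order 1 at 11/10, modulus 11/10.
The radius of convergence is the smallest modulus among the singular points: 11/10.
At the order-1 pole 11/10 set g(k) = (k - (11/10))*f(k) = -33*k**2/20 - 35*k/27 - 5/11.
Simple pole: residue = g(a) at a = 11/10, which is -2302921/594000.


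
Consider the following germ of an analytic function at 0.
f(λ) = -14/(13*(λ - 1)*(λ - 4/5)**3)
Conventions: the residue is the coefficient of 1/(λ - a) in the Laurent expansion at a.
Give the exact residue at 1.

The residue is -1750/13.

At the order-1 pole 1 set g(λ) = (λ - (1))*f(λ) = -14/(13*(λ - 4/5)**3).
Simple pole: residue = g(a) at a = 1, which is -1750/13.


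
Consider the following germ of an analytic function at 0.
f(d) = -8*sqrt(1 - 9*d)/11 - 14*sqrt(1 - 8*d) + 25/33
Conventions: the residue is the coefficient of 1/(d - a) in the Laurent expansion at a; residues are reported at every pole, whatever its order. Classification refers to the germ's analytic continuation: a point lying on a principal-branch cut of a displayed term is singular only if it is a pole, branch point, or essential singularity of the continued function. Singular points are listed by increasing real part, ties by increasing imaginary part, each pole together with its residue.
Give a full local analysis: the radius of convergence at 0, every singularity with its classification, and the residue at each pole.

Radius of convergence at 0: 1/9.
At 1/9: an algebraic (square-root) branch point.
At 1/8: an algebraic (square-root) branch point.

Branch term (-14)*sqrt(1 - d/(1/8)): its argument vanishes at d = 1/8, a square-root branch point, modulus 1/8.
Branch term (-8/11)*sqrt(1 - d/(1/9)): its argument vanishes at d = 1/9, a square-root branch point, modulus 1/9.
The radius of convergence is the smallest modulus among the singular points: 1/9.
List the singular points by increasing real part (a conjugate pair: the negative imaginary part first).


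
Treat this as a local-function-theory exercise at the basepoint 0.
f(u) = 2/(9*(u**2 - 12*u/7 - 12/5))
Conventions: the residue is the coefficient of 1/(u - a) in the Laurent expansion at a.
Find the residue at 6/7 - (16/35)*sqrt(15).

The factor u**2 - 12*u/7 - 12/5 splits as (u - a)(u - a') with a = 6/7 - (16/35)*sqrt(15), a' = 6/7 + (16/35)*sqrt(15). At the order-1 pole a set g(u) = (u - a)*f(u) = [2/9] / (u - a').
Simple pole: residue = g(a) at a = 6/7 - (16/35)*sqrt(15), which is -(7/432)*sqrt(15).

The residue is -(7/432)*sqrt(15).


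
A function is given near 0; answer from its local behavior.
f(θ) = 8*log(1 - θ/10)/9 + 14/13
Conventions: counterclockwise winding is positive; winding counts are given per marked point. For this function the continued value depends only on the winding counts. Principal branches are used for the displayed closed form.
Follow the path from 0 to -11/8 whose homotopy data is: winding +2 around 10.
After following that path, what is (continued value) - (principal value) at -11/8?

Continued minus principal equals (32/9)*pi*i.

The rational part is single-valued and drops out of the difference; each branch term changes only by its own monodromy.
(8/9)*log(1 - θ/(10)): each positive loop around 10 adds 2*pi*i to the log, so winding +2 contributes (8/9)*(2)*2*pi*i = (32/9)*pi*i.
Summing the contributions at θ = -11/8 gives (32/9)*pi*i.


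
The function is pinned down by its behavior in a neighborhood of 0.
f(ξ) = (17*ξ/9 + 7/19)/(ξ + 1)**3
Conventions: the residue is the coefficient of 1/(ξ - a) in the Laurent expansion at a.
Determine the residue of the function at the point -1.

The residue is 0.

At the order-3 pole -1 set g(ξ) = (ξ - (-1))^3*f(ξ) = 17*ξ/9 + 7/19.
Order-3 pole: residue = g''(a)/2; g''(-1) = 0, so the residue is 0.


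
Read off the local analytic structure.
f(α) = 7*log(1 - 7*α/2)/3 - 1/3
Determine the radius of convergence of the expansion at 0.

Branch term (7/3)*log(1 - α/(2/7)): its argument vanishes at α = 2/7, a logarithmic branch point, modulus 2/7.
The radius of convergence is the smallest modulus among the singular points: 2/7.

The radius of convergence is 2/7.
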